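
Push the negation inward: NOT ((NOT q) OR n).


De Morgan: the negation of a disjunction is the conjunction of the negations.
Distribute NOT across OR, flipping it to AND, and negate each literal.

q AND (NOT n)


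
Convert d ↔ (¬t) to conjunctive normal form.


Step 1: Rewrite d ↔ (¬t) as (d → (¬t)) ∧ ((¬t) → d).
Step 2: Rewrite each implication as a disjunction.
Step 3: Eliminate any double negations (¬¬X = X).

((¬d) ∨ (¬t)) ∧ (t ∨ d)


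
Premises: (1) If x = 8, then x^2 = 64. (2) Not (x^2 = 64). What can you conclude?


Modus tollens: from (P → Q) and ¬Q, infer ¬P.
Q = 'x^2 = 64' is denied; since P → Q, P must also fail.

Not (x = 8).


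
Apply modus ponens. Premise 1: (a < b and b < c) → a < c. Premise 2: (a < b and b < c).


Modus ponens: from (P → Q) and P, infer Q.
P = '(a < b and b < c)' is asserted, and P → Q holds, so Q follows.

a < c.


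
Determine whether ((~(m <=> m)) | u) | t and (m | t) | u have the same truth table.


Compare truth tables:
m | t | u | φ | ψ
-----------------
False | False | False | False | False
True | False | False | False | True
False | True | False | True | True
True | True | False | True | True
False | False | True | True | True
True | False | True | True | True
False | True | True | True | True
True | True | True | True | True
They differ at row 2 (m=True, t=False, u=False): φ=False but ψ=True.

No, they are not logically equivalent.


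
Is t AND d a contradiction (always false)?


Truth table over {d, t}:
d | t | φ
---------
F | F | F
T | F | F
F | T | F
T | T | T
Satisfying assignment at row 4: d=T, t=T gives T.

No, it is not a contradiction.


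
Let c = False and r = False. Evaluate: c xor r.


Exclusive or is true when exactly one operand is true.
Substitute: c=False, r=False.
False xor False evaluates to False.

False


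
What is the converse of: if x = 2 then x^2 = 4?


The converse of (P → Q) is (Q → P). It is not in general equivalent to the original.
Here P = 'x = 2' and Q = 'x^2 = 4'.

If x^2 = 4, then x = 2.


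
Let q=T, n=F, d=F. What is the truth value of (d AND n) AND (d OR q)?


Substitute q=T, n=F, d=F:
d AND n = F AND F = F
d OR q = F OR T = T
(d AND n) AND (d OR q) = F AND T = F

F


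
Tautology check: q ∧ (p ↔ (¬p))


Build the truth table over {p, q}:
p | q | φ
---------
F | F | F
T | F | F
F | T | F
T | T | F
Counterexample at row 1: with p=F, q=F, the formula is F.

No, it is not a tautology.


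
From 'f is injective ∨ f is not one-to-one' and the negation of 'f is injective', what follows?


Disjunctive syllogism: from (P ∨ Q) and ¬P, infer Q.
One disjunct, 'f is injective', is ruled out; the other must hold.

f is not one-to-one


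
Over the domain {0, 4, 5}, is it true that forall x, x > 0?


Evaluate the predicate on each element: 0:False, 4:True, 5:True.
Counterexample x = 0 fails the predicate.

False


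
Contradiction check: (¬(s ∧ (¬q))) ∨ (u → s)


Truth table over {q, s, u}:
q | s | u | φ
-------------
F | F | F | T
T | F | F | T
F | T | F | T
T | T | F | T
F | F | T | T
T | F | T | T
F | T | T | T
T | T | T | T
Satisfying assignment at row 1: q=F, s=F, u=F gives T.

No, it is not a contradiction.


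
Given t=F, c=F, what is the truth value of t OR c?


Disjunction is false only when both operands are false.
Substitute: t=F, c=F.
F OR F evaluates to F.

F


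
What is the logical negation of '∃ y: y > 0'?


¬(∀ x: φ) = ∃ x: ¬φ, and ¬(∃ x: φ) = ∀ x: ¬φ.
Apply to the existential statement.

∀ y: ¬(y > 0)


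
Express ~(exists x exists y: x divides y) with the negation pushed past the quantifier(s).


Negation flips each quantifier (∀↔∃) and negates the inner predicate.
¬(exists x exists y: φ) = forall x forall y: ¬φ.

forall x forall y: ~(x divides y)


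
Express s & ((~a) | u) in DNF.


Step 1: Distribute ∧ over ∨: s ∧ ((¬a) ∨ u) = (s ∧ (¬a)) ∨ (s ∧ u).

(s & (~a)) | (s & u)


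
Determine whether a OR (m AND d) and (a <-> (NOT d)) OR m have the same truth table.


Compare truth tables:
a | d | m | φ | ψ
-----------------
F | F | F | F | F
T | F | F | T | T
F | T | F | F | T
T | T | F | T | F
F | F | T | F | T
T | F | T | T | T
F | T | T | T | T
T | T | T | T | T
They differ at row 3 (a=F, d=T, m=F): φ=F but ψ=T.

No, they are not logically equivalent.


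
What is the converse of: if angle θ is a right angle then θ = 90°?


The converse of (P → Q) is (Q → P). It is not in general equivalent to the original.
Here P = 'angle θ is a right angle' and Q = 'θ = 90°'.

If θ = 90°, then angle θ is a right angle.


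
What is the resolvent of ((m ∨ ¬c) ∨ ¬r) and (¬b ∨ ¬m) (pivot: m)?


The clauses contain complementary literals m and ¬m.
Resolution eliminates this pair and disjoins the remaining literals (merging duplicates).

((¬c ∨ ¬r) ∨ ¬b)


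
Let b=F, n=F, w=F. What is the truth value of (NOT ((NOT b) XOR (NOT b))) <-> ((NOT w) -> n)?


Substitute b=F, n=F, w=F:
NOT b = T
NOT b = T
(NOT b) XOR (NOT b) = T XOR T = F
NOT ((NOT b) XOR (NOT b)) = T
NOT w = T
(NOT w) -> n = T -> F = F
(NOT ((NOT b) XOR (NOT b))) <-> ((NOT w) -> n) = T <-> F = F

F


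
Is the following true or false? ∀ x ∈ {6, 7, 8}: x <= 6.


Evaluate the predicate on each element: 6:T, 7:F, 8:F.
Counterexample x = 7 fails the predicate.

F


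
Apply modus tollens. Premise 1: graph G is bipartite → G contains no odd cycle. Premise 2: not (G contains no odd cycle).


Modus tollens: from (P → Q) and ¬Q, infer ¬P.
Q = 'G contains no odd cycle' is denied; since P → Q, P must also fail.

Not (graph G is bipartite).


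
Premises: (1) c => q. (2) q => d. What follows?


Hypothetical syllogism: from (P → Q) and (Q → R), infer (P → R).
Chain the two implications through the shared middle term 'q'.

c => d


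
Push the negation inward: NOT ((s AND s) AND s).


De Morgan: the negation of a conjunction is the disjunction of the negations.
Distribute NOT across AND, flipping it to OR, and negate each literal.

((NOT s) OR (NOT s)) OR (NOT s)


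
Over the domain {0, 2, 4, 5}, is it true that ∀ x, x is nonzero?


Evaluate the predicate on each element: 0:F, 2:T, 4:T, 5:T.
Counterexample x = 0 fails the predicate.

F


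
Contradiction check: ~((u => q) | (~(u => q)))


Truth table over {q, u}:
q | u | φ
---------
False | False | False
True | False | False
False | True | False
True | True | False
Every row is false.

Yes, it is a contradiction.


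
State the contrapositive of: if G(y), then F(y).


The contrapositive of (P → Q) is (¬Q → ¬P); it is logically equivalent to the original.
Here P = 'G(y)' and Q = 'F(y)'.

If not (F(y)), then not (G(y)).


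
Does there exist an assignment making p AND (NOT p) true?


Check all 2 assignments over {p}:
p | φ
-----
F | F
T | F
No assignment makes the formula true.

Unsatisfiable.


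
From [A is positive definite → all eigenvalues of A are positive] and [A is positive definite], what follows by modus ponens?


Modus ponens: from (P → Q) and P, infer Q.
P = 'A is positive definite' is asserted, and P → Q holds, so Q follows.

all eigenvalues of A are positive.


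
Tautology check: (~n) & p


Build the truth table over {n, p}:
n | p | φ
---------
False | False | False
True | False | False
False | True | True
True | True | False
Counterexample at row 1: with n=False, p=False, the formula is False.

No, it is not a tautology.


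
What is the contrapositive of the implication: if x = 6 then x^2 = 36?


The contrapositive of (P → Q) is (¬Q → ¬P); it is logically equivalent to the original.
Here P = 'x = 6' and Q = 'x^2 = 36'.

If not (x^2 = 36), then not (x = 6).


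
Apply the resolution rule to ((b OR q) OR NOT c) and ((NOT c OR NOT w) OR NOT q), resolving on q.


The clauses contain complementary literals q and NOTq.
Resolution eliminates this pair and disjoins the remaining literals (merging duplicates).

((b OR NOT c) OR NOT w)


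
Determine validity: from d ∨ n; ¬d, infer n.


This matches the form of disjunctive syllogism: the conclusion follows in every model of the premises.

Valid.


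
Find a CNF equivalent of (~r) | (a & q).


Step 1: Distribute ∨ over ∧: (¬r) ∨ (a ∧ q) = ((¬r) ∨ a) ∧ ((¬r) ∨ q).

((~r) | a) & ((~r) | q)


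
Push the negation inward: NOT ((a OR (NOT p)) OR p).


De Morgan: the negation of a disjunction is the conjunction of the negations.
Distribute NOT across OR, flipping it to AND, and negate each literal.

((NOT a) AND p) AND (NOT p)


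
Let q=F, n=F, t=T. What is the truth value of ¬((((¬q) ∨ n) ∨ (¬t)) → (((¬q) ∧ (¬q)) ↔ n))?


Substitute q=F, n=F, t=T:
¬q = T
(¬q) ∨ n = T ∨ F = T
¬t = F
((¬q) ∨ n) ∨ (¬t) = T ∨ F = T
¬q = T
¬q = T
(¬q) ∧ (¬q) = T ∧ T = T
((¬q) ∧ (¬q)) ↔ n = T ↔ F = F
(((¬q) ∨ n) ∨ (¬t)) → (((¬q) ∧ (¬q)) ↔ n) = T → F = F
¬((((¬q) ∨ n) ∨ (¬t)) → (((¬q) ∧ (¬q)) ↔ n)) = T

T


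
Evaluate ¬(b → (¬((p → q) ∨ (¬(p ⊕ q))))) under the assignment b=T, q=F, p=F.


Substitute b=T, q=F, p=F:
p → q = F → F = T
p ⊕ q = F ⊕ F = F
¬(p ⊕ q) = T
(p → q) ∨ (¬(p ⊕ q)) = T ∨ T = T
¬((p → q) ∨ (¬(p ⊕ q))) = F
b → (¬((p → q) ∨ (¬(p ⊕ q)))) = T → F = F
¬(b → (¬((p → q) ∨ (¬(p ⊕ q))))) = T

T


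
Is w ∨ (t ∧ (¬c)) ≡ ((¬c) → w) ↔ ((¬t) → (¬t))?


Compare truth tables:
c | t | w | φ | ψ
-----------------
F | F | F | F | F
T | F | F | F | T
F | T | F | T | F
T | T | F | F | T
F | F | T | T | T
T | F | T | T | T
F | T | T | T | T
T | T | T | T | T
They differ at row 2 (c=T, t=F, w=F): φ=F but ψ=T.

No, they are not logically equivalent.


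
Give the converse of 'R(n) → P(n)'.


The converse of (P → Q) is (Q → P). It is not in general equivalent to the original.
Here P = 'R(n)' and Q = 'P(n)'.

If P(n), then R(n).


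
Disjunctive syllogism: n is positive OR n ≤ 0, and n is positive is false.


Disjunctive syllogism: from (P ∨ Q) and ¬P, infer Q.
One disjunct, 'n is positive', is ruled out; the other must hold.

n ≤ 0


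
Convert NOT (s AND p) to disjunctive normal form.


Step 1: Apply De Morgan: ¬(s ∧ p) = ¬s ∨ ¬p.

(NOT s) OR (NOT p)


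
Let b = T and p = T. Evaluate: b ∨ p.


Disjunction is false only when both operands are false.
Substitute: b=T, p=T.
T ∨ T evaluates to T.

T


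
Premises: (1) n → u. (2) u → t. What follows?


Hypothetical syllogism: from (P → Q) and (Q → R), infer (P → R).
Chain the two implications through the shared middle term 'u'.

n → t


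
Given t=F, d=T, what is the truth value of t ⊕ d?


Exclusive or is true when exactly one operand is true.
Substitute: t=F, d=T.
F ⊕ T evaluates to T.

T


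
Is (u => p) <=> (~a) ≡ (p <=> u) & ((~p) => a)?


Compare truth tables:
a | p | u | φ | ψ
-----------------
False | False | False | True | False
True | False | False | False | True
False | True | False | True | False
True | True | False | False | False
False | False | True | False | False
True | False | True | True | False
False | True | True | True | True
True | True | True | False | True
They differ at row 1 (a=False, p=False, u=False): φ=True but ψ=False.

No, they are not logically equivalent.


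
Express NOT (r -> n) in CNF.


Step 1: Rewrite r → n as ¬r ∨ n.
Step 2: Negate: ¬(¬r ∨ n) = r ∧ ¬n (De Morgan + double negation).

r AND (NOT n)


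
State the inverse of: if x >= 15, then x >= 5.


The inverse of (P → Q) is (¬P → ¬Q). It is equivalent to the converse, not to the original.
Here P = 'x >= 15' and Q = 'x >= 5'.

If not (x >= 15), then not (x >= 5).


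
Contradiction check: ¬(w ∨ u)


Truth table over {u, w}:
u | w | φ
---------
F | F | T
T | F | F
F | T | F
T | T | F
Satisfying assignment at row 1: u=F, w=F gives T.

No, it is not a contradiction.


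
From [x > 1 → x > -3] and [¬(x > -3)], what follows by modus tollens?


Modus tollens: from (P → Q) and ¬Q, infer ¬P.
Q = 'x > -3' is denied; since P → Q, P must also fail.

Not (x > 1).


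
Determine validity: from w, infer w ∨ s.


This matches the form of disjunction introduction: the conclusion follows in every model of the premises.

Valid.


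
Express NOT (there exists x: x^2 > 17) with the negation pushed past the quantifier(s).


¬(for all x: φ) = there exists x: ¬φ, and ¬(there exists x: φ) = for all x: ¬φ.
Apply to the existential statement.

for all x: NOT(x^2 > 17)


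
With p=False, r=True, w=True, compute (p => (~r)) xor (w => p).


Substitute p=False, r=True, w=True:
~r = False
p => (~r) = False => False = True
w => p = True => False = False
(p => (~r)) xor (w => p) = True xor False = True

True


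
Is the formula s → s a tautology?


Build the truth table over {s}:
s | φ
-----
F | T
T | T
Every row evaluates to true.

Yes, it is a tautology.


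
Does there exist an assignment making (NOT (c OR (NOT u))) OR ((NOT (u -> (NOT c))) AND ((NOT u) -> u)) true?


Search for a satisfying assignment over {c, u}.
Try c=F, u=T: the formula evaluates to T.
A satisfying assignment exists.

Satisfiable.


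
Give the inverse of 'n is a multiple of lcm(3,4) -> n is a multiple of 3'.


The inverse of (P → Q) is (¬P → ¬Q). It is equivalent to the converse, not to the original.
Here P = 'n is a multiple of lcm(3,4)' and Q = 'n is a multiple of 3'.

If not (n is a multiple of lcm(3,4)), then not (n is a multiple of 3).


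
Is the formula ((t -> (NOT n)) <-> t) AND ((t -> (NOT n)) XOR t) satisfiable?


Check all 4 assignments over {n, t}:
n | t | φ
---------
F | F | F
T | F | F
F | T | F
T | T | F
No assignment makes the formula true.

Unsatisfiable.


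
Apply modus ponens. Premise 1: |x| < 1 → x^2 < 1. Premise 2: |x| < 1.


Modus ponens: from (P → Q) and P, infer Q.
P = '|x| < 1' is asserted, and P → Q holds, so Q follows.

x^2 < 1.


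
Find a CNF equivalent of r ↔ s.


Step 1: Rewrite r ↔ s as (r → s) ∧ (s → r).
Step 2: Rewrite each implication as a disjunction.

((¬r) ∨ s) ∧ ((¬s) ∨ r)


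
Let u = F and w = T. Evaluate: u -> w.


Implication is false only when antecedent is true and consequent is false.
Substitute: u=F, w=T.
F -> T evaluates to T.

T


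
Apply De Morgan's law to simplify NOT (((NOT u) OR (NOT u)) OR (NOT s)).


De Morgan: the negation of a disjunction is the conjunction of the negations.
Distribute NOT across OR, flipping it to AND, and negate each literal.

(u AND u) AND s


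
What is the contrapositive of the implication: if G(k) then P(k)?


The contrapositive of (P → Q) is (¬Q → ¬P); it is logically equivalent to the original.
Here P = 'G(k)' and Q = 'P(k)'.

If not (P(k)), then not (G(k)).


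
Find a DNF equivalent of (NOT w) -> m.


Step 1: Rewrite (¬w) → m as ¬(¬w) ∨ m.
Step 2: Eliminate any double negations (¬¬X = X).

w OR m


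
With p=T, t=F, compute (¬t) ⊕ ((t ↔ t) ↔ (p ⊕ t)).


Substitute p=T, t=F:
¬t = T
t ↔ t = F ↔ F = T
p ⊕ t = T ⊕ F = T
(t ↔ t) ↔ (p ⊕ t) = T ↔ T = T
(¬t) ⊕ ((t ↔ t) ↔ (p ⊕ t)) = T ⊕ T = F

F


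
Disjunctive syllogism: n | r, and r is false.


Disjunctive syllogism: from (P ∨ Q) and ¬P, infer Q.
One disjunct, 'r', is ruled out; the other must hold.

n


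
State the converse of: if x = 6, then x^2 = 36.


The converse of (P → Q) is (Q → P). It is not in general equivalent to the original.
Here P = 'x = 6' and Q = 'x^2 = 36'.

If x^2 = 36, then x = 6.


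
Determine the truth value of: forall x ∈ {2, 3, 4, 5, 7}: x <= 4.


Evaluate the predicate on each element: 2:True, 3:True, 4:True, 5:False, 7:False.
Counterexample x = 5 fails the predicate.

False


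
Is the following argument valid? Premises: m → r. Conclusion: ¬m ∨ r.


This matches the form of material implication: the conclusion follows in every model of the premises.

Valid.


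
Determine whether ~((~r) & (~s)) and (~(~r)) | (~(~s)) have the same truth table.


Compare truth tables:
r | s | φ | ψ
-------------
False | False | False | False
True | False | True | True
False | True | True | True
True | True | True | True
The columns φ and ψ agree on every row.

Yes, they are logically equivalent.


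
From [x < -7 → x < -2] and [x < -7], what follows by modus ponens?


Modus ponens: from (P → Q) and P, infer Q.
P = 'x < -7' is asserted, and P → Q holds, so Q follows.

x < -2.


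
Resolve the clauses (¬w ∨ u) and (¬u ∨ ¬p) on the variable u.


The clauses contain complementary literals u and ¬u.
Resolution eliminates this pair and disjoins the remaining literals (merging duplicates).

(¬w ∨ ¬p)


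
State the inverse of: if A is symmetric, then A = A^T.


The inverse of (P → Q) is (¬P → ¬Q). It is equivalent to the converse, not to the original.
Here P = 'A is symmetric' and Q = 'A = A^T'.

If not (A is symmetric), then not (A = A^T).


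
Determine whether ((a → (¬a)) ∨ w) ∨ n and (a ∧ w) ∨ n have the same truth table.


Compare truth tables:
a | n | w | φ | ψ
-----------------
F | F | F | T | F
T | F | F | F | F
F | T | F | T | T
T | T | F | T | T
F | F | T | T | F
T | F | T | T | T
F | T | T | T | T
T | T | T | T | T
They differ at row 1 (a=F, n=F, w=F): φ=T but ψ=F.

No, they are not logically equivalent.


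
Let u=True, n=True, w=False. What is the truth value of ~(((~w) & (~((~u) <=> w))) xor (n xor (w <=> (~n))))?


Substitute u=True, n=True, w=False:
~w = True
~u = False
(~u) <=> w = False <=> False = True
~((~u) <=> w) = False
(~w) & (~((~u) <=> w)) = True & False = False
~n = False
w <=> (~n) = False <=> False = True
n xor (w <=> (~n)) = True xor True = False
((~w) & (~((~u) <=> w))) xor (n xor (w <=> (~n))) = False xor False = False
~(((~w) & (~((~u) <=> w))) xor (n xor (w <=> (~n)))) = True

True


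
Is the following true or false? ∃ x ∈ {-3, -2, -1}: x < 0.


Evaluate the predicate on each element: -3:T, -2:T, -1:T.
Witness x = -3 satisfies the predicate.

T


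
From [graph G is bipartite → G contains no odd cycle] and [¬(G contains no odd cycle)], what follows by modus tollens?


Modus tollens: from (P → Q) and ¬Q, infer ¬P.
Q = 'G contains no odd cycle' is denied; since P → Q, P must also fail.

Not (graph G is bipartite).


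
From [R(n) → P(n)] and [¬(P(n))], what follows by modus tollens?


Modus tollens: from (P → Q) and ¬Q, infer ¬P.
Q = 'P(n)' is denied; since P → Q, P must also fail.

Not (R(n)).


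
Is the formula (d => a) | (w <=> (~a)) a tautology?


Build the truth table over {a, d, w}:
a | d | w | φ
-------------
False | False | False | True
True | False | False | True
False | True | False | False
True | True | False | True
False | False | True | True
True | False | True | True
False | True | True | True
True | True | True | True
Counterexample at row 3: with a=False, d=True, w=False, the formula is False.

No, it is not a tautology.


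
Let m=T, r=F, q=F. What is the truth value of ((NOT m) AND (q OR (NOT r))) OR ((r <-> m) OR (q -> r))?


Substitute m=T, r=F, q=F:
NOT m = F
NOT r = T
q OR (NOT r) = F OR T = T
(NOT m) AND (q OR (NOT r)) = F AND T = F
r <-> m = F <-> T = F
q -> r = F -> F = T
(r <-> m) OR (q -> r) = F OR T = T
((NOT m) AND (q OR (NOT r))) OR ((r <-> m) OR (q -> r)) = F OR T = T

T


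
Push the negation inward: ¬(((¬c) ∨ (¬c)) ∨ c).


De Morgan: the negation of a disjunction is the conjunction of the negations.
Distribute ¬ across ∨, flipping it to ∧, and negate each literal.

(c ∧ c) ∧ (¬c)


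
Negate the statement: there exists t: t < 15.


¬(for all x: φ) = there exists x: ¬φ, and ¬(there exists x: φ) = for all x: ¬φ.
Apply to the existential statement.

for all t: NOT(t < 15)


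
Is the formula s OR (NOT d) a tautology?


Build the truth table over {d, s}:
d | s | φ
---------
F | F | T
T | F | F
F | T | T
T | T | T
Counterexample at row 2: with d=T, s=F, the formula is F.

No, it is not a tautology.


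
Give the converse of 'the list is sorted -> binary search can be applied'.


The converse of (P → Q) is (Q → P). It is not in general equivalent to the original.
Here P = 'the list is sorted' and Q = 'binary search can be applied'.

If binary search can be applied, then the list is sorted.


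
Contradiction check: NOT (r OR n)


Truth table over {n, r}:
n | r | φ
---------
F | F | T
T | F | F
F | T | F
T | T | F
Satisfying assignment at row 1: n=F, r=F gives T.

No, it is not a contradiction.


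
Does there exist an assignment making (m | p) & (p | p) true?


Search for a satisfying assignment over {m, p}.
Try m=False, p=True: the formula evaluates to True.
A satisfying assignment exists.

Satisfiable.


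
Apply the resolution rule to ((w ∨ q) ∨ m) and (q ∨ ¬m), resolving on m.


The clauses contain complementary literals m and ¬m.
Resolution eliminates this pair and disjoins the remaining literals (merging duplicates).

(q ∨ w)


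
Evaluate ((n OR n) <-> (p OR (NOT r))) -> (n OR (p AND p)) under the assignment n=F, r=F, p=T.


Substitute n=F, r=F, p=T:
n OR n = F OR F = F
NOT r = T
p OR (NOT r) = T OR T = T
(n OR n) <-> (p OR (NOT r)) = F <-> T = F
p AND p = T AND T = T
n OR (p AND p) = F OR T = T
((n OR n) <-> (p OR (NOT r))) -> (n OR (p AND p)) = F -> T = T

T


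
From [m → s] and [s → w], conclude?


Hypothetical syllogism: from (P → Q) and (Q → R), infer (P → R).
Chain the two implications through the shared middle term 's'.

m → w


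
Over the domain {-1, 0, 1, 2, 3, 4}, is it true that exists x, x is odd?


Evaluate the predicate on each element: -1:True, 0:False, 1:True, 2:False, 3:True, 4:False.
Witness x = -1 satisfies the predicate.

True


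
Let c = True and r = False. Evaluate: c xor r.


Exclusive or is true when exactly one operand is true.
Substitute: c=True, r=False.
True xor False evaluates to True.

True


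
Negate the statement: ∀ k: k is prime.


¬(∀ x: φ) = ∃ x: ¬φ, and ¬(∃ x: φ) = ∀ x: ¬φ.
Apply to the universal statement.

∃ k: ¬(k is prime)


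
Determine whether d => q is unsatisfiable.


Truth table over {d, q}:
d | q | φ
---------
False | False | True
True | False | False
False | True | True
True | True | True
Satisfying assignment at row 1: d=False, q=False gives True.

No, it is not a contradiction.


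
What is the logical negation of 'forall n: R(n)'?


¬(forall x: φ) = exists x: ¬φ, and ¬(exists x: φ) = forall x: ¬φ.
Apply to the universal statement.

exists n: ~(R(n))


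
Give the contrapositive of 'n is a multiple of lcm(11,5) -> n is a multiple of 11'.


The contrapositive of (P → Q) is (¬Q → ¬P); it is logically equivalent to the original.
Here P = 'n is a multiple of lcm(11,5)' and Q = 'n is a multiple of 11'.

If not (n is a multiple of 11), then not (n is a multiple of lcm(11,5)).


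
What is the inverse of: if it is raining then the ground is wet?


The inverse of (P → Q) is (¬P → ¬Q). It is equivalent to the converse, not to the original.
Here P = 'it is raining' and Q = 'the ground is wet'.

If not (it is raining), then not (the ground is wet).


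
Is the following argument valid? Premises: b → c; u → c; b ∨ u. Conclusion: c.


This matches the form of proof by cases: the conclusion follows in every model of the premises.

Valid.


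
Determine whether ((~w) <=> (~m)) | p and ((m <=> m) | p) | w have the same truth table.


Compare truth tables:
m | p | w | φ | ψ
-----------------
False | False | False | True | True
True | False | False | False | True
False | True | False | True | True
True | True | False | True | True
False | False | True | False | True
True | False | True | True | True
False | True | True | True | True
True | True | True | True | True
They differ at row 2 (m=True, p=False, w=False): φ=False but ψ=True.

No, they are not logically equivalent.


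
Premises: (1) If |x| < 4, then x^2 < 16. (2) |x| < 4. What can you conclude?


Modus ponens: from (P → Q) and P, infer Q.
P = '|x| < 4' is asserted, and P → Q holds, so Q follows.

x^2 < 16.


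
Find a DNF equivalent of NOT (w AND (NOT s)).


Step 1: Apply De Morgan: ¬(w ∧ (¬s)) = ¬w ∨ ¬(¬s).
Step 2: Eliminate any double negations (¬¬X = X).

(NOT w) OR s


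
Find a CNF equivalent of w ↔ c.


Step 1: Rewrite w ↔ c as (w → c) ∧ (c → w).
Step 2: Rewrite each implication as a disjunction.

((¬w) ∨ c) ∧ ((¬c) ∨ w)


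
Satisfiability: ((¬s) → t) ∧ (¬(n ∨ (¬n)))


Check all 8 assignments over {n, s, t}:
n | s | t | φ
-------------
F | F | F | F
T | F | F | F
F | T | F | F
T | T | F | F
F | F | T | F
T | F | T | F
F | T | T | F
T | T | T | F
No assignment makes the formula true.

Unsatisfiable.


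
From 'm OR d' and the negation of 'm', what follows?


Disjunctive syllogism: from (P ∨ Q) and ¬P, infer Q.
One disjunct, 'm', is ruled out; the other must hold.

d


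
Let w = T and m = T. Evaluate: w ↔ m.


Biconditional is true when both operands have the same truth value.
Substitute: w=T, m=T.
T ↔ T evaluates to T.

T


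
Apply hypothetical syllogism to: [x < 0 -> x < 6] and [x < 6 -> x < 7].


Hypothetical syllogism: from (P → Q) and (Q → R), infer (P → R).
Chain the two implications through the shared middle term 'x < 6'.

x < 0 -> x < 7


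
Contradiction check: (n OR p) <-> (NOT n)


Truth table over {n, p}:
n | p | φ
---------
F | F | F
T | F | F
F | T | T
T | T | F
Satisfying assignment at row 3: n=F, p=T gives T.

No, it is not a contradiction.


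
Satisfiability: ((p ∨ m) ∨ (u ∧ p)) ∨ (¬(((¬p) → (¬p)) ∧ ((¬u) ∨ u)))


Search for a satisfying assignment over {m, p, u}.
Try m=T, p=F, u=F: the formula evaluates to T.
A satisfying assignment exists.

Satisfiable.


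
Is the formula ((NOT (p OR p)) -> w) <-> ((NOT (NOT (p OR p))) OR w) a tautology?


Build the truth table over {p, w}:
p | w | φ
---------
F | F | T
T | F | T
F | T | T
T | T | T
Every row evaluates to true.

Yes, it is a tautology.


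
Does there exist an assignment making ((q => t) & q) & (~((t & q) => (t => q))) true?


Check all 4 assignments over {q, t}:
q | t | φ
---------
False | False | False
True | False | False
False | True | False
True | True | False
No assignment makes the formula true.

Unsatisfiable.


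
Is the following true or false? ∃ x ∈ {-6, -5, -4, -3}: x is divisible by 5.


Evaluate the predicate on each element: -6:F, -5:T, -4:F, -3:F.
Witness x = -5 satisfies the predicate.

T


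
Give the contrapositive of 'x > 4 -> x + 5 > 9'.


The contrapositive of (P → Q) is (¬Q → ¬P); it is logically equivalent to the original.
Here P = 'x > 4' and Q = 'x + 5 > 9'.

If not (x + 5 > 9), then not (x > 4).


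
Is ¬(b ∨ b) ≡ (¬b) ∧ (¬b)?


Compare truth tables:
b | φ | ψ
---------
F | T | T
T | F | F
The columns φ and ψ agree on every row.

Yes, they are logically equivalent.


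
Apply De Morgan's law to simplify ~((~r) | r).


De Morgan: the negation of a disjunction is the conjunction of the negations.
Distribute ~ across |, flipping it to &, and negate each literal.

r & (~r)


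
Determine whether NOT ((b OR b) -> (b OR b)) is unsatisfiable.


Truth table over {b}:
b | φ
-----
F | F
T | F
Every row is false.

Yes, it is a contradiction.


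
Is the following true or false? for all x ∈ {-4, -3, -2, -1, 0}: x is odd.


Evaluate the predicate on each element: -4:F, -3:T, -2:F, -1:T, 0:F.
Counterexample x = -4 fails the predicate.

F


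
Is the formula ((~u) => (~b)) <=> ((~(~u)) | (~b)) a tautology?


Build the truth table over {b, u}:
b | u | φ
---------
False | False | True
True | False | True
False | True | True
True | True | True
Every row evaluates to true.

Yes, it is a tautology.


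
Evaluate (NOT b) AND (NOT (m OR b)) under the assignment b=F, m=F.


Substitute b=F, m=F:
NOT b = T
m OR b = F OR F = F
NOT (m OR b) = T
(NOT b) AND (NOT (m OR b)) = T AND T = T

T


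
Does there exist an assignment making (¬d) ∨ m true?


Search for a satisfying assignment over {d, m}.
Try d=F, m=F: the formula evaluates to T.
A satisfying assignment exists.

Satisfiable.


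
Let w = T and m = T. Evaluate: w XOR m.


Exclusive or is true when exactly one operand is true.
Substitute: w=T, m=T.
T XOR T evaluates to F.

F


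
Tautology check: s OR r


Build the truth table over {r, s}:
r | s | φ
---------
F | F | F
T | F | T
F | T | T
T | T | T
Counterexample at row 1: with r=F, s=F, the formula is F.

No, it is not a tautology.


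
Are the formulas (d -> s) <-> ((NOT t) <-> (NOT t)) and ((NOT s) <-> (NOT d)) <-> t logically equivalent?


Compare truth tables:
d | s | t | φ | ψ
-----------------
F | F | F | T | F
T | F | F | F | T
F | T | F | T | T
T | T | F | T | F
F | F | T | T | T
T | F | T | F | F
F | T | T | T | F
T | T | T | T | T
They differ at row 1 (d=F, s=F, t=F): φ=T but ψ=F.

No, they are not logically equivalent.


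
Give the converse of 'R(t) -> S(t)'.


The converse of (P → Q) is (Q → P). It is not in general equivalent to the original.
Here P = 'R(t)' and Q = 'S(t)'.

If S(t), then R(t).


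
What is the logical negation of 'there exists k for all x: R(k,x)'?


Negation flips each quantifier (∀↔∃) and negates the inner predicate.
¬(there exists k for all x: φ) = for all k there exists x: ¬φ.

for all k there exists x: NOT(R(k,x))


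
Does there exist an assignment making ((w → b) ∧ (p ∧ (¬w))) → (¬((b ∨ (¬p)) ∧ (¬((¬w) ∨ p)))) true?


Search for a satisfying assignment over {b, p, w}.
Try b=F, p=F, w=F: the formula evaluates to T.
A satisfying assignment exists.

Satisfiable.


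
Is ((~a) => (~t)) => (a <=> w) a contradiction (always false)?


Truth table over {a, t, w}:
a | t | w | φ
-------------
False | False | False | True
True | False | False | False
False | True | False | True
True | True | False | False
False | False | True | False
True | False | True | True
False | True | True | True
True | True | True | True
Satisfying assignment at row 1: a=False, t=False, w=False gives True.

No, it is not a contradiction.


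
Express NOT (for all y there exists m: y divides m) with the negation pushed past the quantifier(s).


Negation flips each quantifier (∀↔∃) and negates the inner predicate.
¬(for all y there exists m: φ) = there exists y for all m: ¬φ.

there exists y for all m: NOT(y divides m)


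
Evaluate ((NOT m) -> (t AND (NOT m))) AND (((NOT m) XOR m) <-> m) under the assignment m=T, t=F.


Substitute m=T, t=F:
NOT m = F
NOT m = F
t AND (NOT m) = F AND F = F
(NOT m) -> (t AND (NOT m)) = F -> F = T
NOT m = F
(NOT m) XOR m = F XOR T = T
((NOT m) XOR m) <-> m = T <-> T = T
((NOT m) -> (t AND (NOT m))) AND (((NOT m) XOR m) <-> m) = T AND T = T

T


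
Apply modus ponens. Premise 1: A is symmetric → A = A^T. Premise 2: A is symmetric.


Modus ponens: from (P → Q) and P, infer Q.
P = 'A is symmetric' is asserted, and P → Q holds, so Q follows.

A = A^T.


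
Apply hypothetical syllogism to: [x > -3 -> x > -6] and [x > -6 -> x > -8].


Hypothetical syllogism: from (P → Q) and (Q → R), infer (P → R).
Chain the two implications through the shared middle term 'x > -6'.

x > -3 -> x > -8


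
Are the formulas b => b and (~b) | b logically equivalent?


Compare truth tables:
b | φ | ψ
---------
False | True | True
True | True | True
The columns φ and ψ agree on every row.

Yes, they are logically equivalent.


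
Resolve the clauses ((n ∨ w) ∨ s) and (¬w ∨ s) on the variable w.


The clauses contain complementary literals w and ¬w.
Resolution eliminates this pair and disjoins the remaining literals (merging duplicates).

(n ∨ s)


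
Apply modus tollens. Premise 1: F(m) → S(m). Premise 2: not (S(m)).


Modus tollens: from (P → Q) and ¬Q, infer ¬P.
Q = 'S(m)' is denied; since P → Q, P must also fail.

Not (F(m)).


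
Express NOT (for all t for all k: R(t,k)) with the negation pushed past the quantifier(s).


Negation flips each quantifier (∀↔∃) and negates the inner predicate.
¬(for all t for all k: φ) = there exists t there exists k: ¬φ.

there exists t there exists k: NOT(R(t,k))


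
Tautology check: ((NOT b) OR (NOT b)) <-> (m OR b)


Build the truth table over {b, m}:
b | m | φ
---------
F | F | F
T | F | F
F | T | T
T | T | F
Counterexample at row 1: with b=F, m=F, the formula is F.

No, it is not a tautology.


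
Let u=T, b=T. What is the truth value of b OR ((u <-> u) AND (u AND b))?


Substitute u=T, b=T:
u <-> u = T <-> T = T
u AND b = T AND T = T
(u <-> u) AND (u AND b) = T AND T = T
b OR ((u <-> u) AND (u AND b)) = T OR T = T

T


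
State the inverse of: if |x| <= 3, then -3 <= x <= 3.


The inverse of (P → Q) is (¬P → ¬Q). It is equivalent to the converse, not to the original.
Here P = '|x| <= 3' and Q = '-3 <= x <= 3'.

If not (|x| <= 3), then not (-3 <= x <= 3).


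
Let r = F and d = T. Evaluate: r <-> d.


Biconditional is true when both operands have the same truth value.
Substitute: r=F, d=T.
F <-> T evaluates to F.

F


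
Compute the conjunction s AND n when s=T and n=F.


Conjunction is true only when both operands are true.
Substitute: s=T, n=F.
T AND F evaluates to F.

F


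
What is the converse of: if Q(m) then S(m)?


The converse of (P → Q) is (Q → P). It is not in general equivalent to the original.
Here P = 'Q(m)' and Q = 'S(m)'.

If S(m), then Q(m).


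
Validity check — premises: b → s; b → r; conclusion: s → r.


This is (no valid rule). There exist truth assignments where the premises are all true but the conclusion is false.

Invalid.


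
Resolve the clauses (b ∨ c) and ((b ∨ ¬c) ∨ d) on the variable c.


The clauses contain complementary literals c and ¬c.
Resolution eliminates this pair and disjoins the remaining literals (merging duplicates).

(b ∨ d)


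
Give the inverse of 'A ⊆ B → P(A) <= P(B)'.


The inverse of (P → Q) is (¬P → ¬Q). It is equivalent to the converse, not to the original.
Here P = 'A ⊆ B' and Q = 'P(A) <= P(B)'.

If not (A ⊆ B), then not (P(A) <= P(B)).


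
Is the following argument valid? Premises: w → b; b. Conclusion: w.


This is affirming the consequent (fallacy). There exist truth assignments where the premises are all true but the conclusion is false.

Invalid.


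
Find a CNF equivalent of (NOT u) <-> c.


Step 1: Rewrite (¬u) ↔ c as ((¬u) → c) ∧ (c → (¬u)).
Step 2: Rewrite each implication as a disjunction.
Step 3: Eliminate any double negations (¬¬X = X).

(u OR c) AND ((NOT c) OR (NOT u))


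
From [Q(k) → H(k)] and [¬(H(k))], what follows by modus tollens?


Modus tollens: from (P → Q) and ¬Q, infer ¬P.
Q = 'H(k)' is denied; since P → Q, P must also fail.

Not (Q(k)).


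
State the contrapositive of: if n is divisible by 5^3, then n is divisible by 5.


The contrapositive of (P → Q) is (¬Q → ¬P); it is logically equivalent to the original.
Here P = 'n is divisible by 5^3' and Q = 'n is divisible by 5'.

If not (n is divisible by 5), then not (n is divisible by 5^3).


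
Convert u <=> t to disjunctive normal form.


Step 1: u ↔ t is true exactly when both agree: (u ∧ t) ∨ (¬u ∧ ¬t).

(u & t) | ((~u) & (~t))


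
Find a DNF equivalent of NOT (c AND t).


Step 1: Apply De Morgan: ¬(c ∧ t) = ¬c ∨ ¬t.

(NOT c) OR (NOT t)


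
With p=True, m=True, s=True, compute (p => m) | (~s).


Substitute p=True, m=True, s=True:
p => m = True => True = True
~s = False
(p => m) | (~s) = True | False = True

True


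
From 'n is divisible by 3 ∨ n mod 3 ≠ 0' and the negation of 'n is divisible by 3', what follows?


Disjunctive syllogism: from (P ∨ Q) and ¬P, infer Q.
One disjunct, 'n is divisible by 3', is ruled out; the other must hold.

n mod 3 ≠ 0


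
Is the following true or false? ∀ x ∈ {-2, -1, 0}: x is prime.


Evaluate the predicate on each element: -2:F, -1:F, 0:F.
Counterexample x = -2 fails the predicate.

F


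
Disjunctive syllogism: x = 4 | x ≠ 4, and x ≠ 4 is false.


Disjunctive syllogism: from (P ∨ Q) and ¬P, infer Q.
One disjunct, 'x ≠ 4', is ruled out; the other must hold.

x = 4


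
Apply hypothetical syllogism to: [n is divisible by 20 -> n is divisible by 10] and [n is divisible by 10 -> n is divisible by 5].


Hypothetical syllogism: from (P → Q) and (Q → R), infer (P → R).
Chain the two implications through the shared middle term 'n is divisible by 10'.

n is divisible by 20 -> n is divisible by 5


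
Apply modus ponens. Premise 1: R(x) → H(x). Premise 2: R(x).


Modus ponens: from (P → Q) and P, infer Q.
P = 'R(x)' is asserted, and P → Q holds, so Q follows.

H(x).


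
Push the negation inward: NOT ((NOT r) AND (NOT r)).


De Morgan: the negation of a conjunction is the disjunction of the negations.
Distribute NOT across AND, flipping it to OR, and negate each literal.

r OR r


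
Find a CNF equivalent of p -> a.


Step 1: Rewrite p → a as ¬p ∨ a.

(NOT p) OR a


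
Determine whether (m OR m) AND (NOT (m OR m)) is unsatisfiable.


Truth table over {m}:
m | φ
-----
F | F
T | F
Every row is false.

Yes, it is a contradiction.


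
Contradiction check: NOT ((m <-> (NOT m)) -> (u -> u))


Truth table over {m, u}:
m | u | φ
---------
F | F | F
T | F | F
F | T | F
T | T | F
Every row is false.

Yes, it is a contradiction.


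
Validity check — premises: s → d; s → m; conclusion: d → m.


This is (no valid rule). There exist truth assignments where the premises are all true but the conclusion is false.

Invalid.


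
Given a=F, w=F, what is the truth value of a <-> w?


Biconditional is true when both operands have the same truth value.
Substitute: a=F, w=F.
F <-> F evaluates to T.

T


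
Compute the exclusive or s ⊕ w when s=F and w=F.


Exclusive or is true when exactly one operand is true.
Substitute: s=F, w=F.
F ⊕ F evaluates to F.

F


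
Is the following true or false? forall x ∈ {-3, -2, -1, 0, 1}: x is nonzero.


Evaluate the predicate on each element: -3:True, -2:True, -1:True, 0:False, 1:True.
Counterexample x = 0 fails the predicate.

False


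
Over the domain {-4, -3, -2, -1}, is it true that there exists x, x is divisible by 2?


Evaluate the predicate on each element: -4:T, -3:F, -2:T, -1:F.
Witness x = -4 satisfies the predicate.

T


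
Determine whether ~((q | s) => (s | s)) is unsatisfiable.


Truth table over {q, s}:
q | s | φ
---------
False | False | False
True | False | True
False | True | False
True | True | False
Satisfying assignment at row 2: q=True, s=False gives True.

No, it is not a contradiction.


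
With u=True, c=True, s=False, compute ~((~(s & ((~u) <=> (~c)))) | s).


Substitute u=True, c=True, s=False:
~u = False
~c = False
(~u) <=> (~c) = False <=> False = True
s & ((~u) <=> (~c)) = False & True = False
~(s & ((~u) <=> (~c))) = True
(~(s & ((~u) <=> (~c)))) | s = True | False = True
~((~(s & ((~u) <=> (~c)))) | s) = False

False


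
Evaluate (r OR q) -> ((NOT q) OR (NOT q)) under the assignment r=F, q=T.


Substitute r=F, q=T:
r OR q = F OR T = T
NOT q = F
NOT q = F
(NOT q) OR (NOT q) = F OR F = F
(r OR q) -> ((NOT q) OR (NOT q)) = T -> F = F

F
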